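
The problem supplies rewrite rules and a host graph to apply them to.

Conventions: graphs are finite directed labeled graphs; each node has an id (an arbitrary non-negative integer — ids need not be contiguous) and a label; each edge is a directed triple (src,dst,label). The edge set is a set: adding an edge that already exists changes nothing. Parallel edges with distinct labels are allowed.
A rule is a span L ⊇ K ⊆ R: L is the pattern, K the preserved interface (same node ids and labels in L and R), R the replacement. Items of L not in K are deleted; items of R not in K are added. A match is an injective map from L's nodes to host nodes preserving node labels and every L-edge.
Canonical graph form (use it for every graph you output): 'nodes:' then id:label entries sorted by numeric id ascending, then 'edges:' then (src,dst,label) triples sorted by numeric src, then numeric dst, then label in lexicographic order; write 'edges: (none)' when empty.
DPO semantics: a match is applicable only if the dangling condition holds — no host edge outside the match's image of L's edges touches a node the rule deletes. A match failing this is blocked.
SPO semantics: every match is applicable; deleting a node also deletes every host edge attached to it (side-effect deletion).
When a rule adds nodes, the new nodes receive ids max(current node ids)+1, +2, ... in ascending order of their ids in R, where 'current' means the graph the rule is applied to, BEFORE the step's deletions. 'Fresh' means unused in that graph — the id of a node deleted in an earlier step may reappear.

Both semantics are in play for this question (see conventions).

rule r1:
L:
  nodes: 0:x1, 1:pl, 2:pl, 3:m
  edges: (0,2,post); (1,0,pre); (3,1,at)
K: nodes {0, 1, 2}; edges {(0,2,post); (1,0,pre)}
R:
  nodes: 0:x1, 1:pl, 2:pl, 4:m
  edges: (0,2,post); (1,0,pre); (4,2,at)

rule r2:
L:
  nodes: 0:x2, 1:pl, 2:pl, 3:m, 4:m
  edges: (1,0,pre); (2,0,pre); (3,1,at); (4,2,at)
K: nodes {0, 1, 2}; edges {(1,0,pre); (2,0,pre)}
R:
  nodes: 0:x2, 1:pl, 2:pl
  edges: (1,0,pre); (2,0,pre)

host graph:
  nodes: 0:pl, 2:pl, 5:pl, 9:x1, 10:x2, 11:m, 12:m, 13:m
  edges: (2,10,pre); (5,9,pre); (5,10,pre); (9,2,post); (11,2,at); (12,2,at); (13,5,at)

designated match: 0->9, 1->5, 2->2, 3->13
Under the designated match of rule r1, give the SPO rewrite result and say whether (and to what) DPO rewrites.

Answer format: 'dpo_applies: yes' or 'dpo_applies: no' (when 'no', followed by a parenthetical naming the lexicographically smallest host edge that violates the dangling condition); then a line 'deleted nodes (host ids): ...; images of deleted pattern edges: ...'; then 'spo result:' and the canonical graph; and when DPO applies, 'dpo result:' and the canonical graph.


dpo_applies: yes
deleted nodes (host ids): 13; images of deleted pattern edges: (13,5,at)
spo result:
nodes: 0:pl, 2:pl, 5:pl, 9:x1, 10:x2, 11:m, 12:m, 14:m
edges: (2,10,pre); (5,9,pre); (5,10,pre); (9,2,post); (11,2,at); (12,2,at); (14,2,at)
dpo result:
nodes: 0:pl, 2:pl, 5:pl, 9:x1, 10:x2, 11:m, 12:m, 14:m
edges: (2,10,pre); (5,9,pre); (5,10,pre); (9,2,post); (11,2,at); (12,2,at); (14,2,at)


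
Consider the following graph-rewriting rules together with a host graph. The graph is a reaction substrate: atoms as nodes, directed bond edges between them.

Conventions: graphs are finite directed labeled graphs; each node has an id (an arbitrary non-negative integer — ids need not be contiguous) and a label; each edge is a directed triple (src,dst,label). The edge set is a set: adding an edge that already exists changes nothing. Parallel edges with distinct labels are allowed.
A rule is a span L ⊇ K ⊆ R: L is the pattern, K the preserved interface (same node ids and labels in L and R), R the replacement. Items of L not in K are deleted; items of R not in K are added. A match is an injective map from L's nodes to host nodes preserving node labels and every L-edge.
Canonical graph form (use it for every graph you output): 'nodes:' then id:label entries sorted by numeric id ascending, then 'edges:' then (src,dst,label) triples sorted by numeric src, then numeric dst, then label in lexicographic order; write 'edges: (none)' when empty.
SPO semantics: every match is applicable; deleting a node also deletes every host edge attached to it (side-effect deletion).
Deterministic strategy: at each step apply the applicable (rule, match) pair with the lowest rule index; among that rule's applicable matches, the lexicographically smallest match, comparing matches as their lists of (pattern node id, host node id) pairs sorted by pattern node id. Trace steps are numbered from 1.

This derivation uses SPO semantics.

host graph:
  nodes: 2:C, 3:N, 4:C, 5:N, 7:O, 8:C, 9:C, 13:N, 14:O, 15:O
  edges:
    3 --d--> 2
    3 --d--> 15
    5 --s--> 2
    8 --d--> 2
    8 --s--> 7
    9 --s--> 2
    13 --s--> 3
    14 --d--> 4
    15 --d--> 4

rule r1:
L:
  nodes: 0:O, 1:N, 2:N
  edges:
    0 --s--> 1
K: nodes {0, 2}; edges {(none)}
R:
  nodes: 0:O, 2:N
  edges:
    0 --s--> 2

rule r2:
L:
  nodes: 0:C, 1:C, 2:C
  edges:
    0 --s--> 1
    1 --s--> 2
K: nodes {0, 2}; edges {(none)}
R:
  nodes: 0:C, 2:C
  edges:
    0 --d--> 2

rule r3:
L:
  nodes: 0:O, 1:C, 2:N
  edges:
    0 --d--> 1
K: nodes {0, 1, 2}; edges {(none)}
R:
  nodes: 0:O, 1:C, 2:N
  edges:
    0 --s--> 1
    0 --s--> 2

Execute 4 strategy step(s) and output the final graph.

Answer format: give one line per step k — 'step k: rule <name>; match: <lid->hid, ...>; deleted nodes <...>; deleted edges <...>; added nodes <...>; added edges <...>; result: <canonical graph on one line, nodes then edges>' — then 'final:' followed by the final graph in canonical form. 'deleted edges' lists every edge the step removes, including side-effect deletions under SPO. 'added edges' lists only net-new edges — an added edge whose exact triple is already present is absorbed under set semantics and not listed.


step 1: rule r3; match: 0->14, 1->4, 2->3; deleted nodes (none); deleted edges (14,4,d); added nodes (none); added edges (14,3,s); (14,4,s); result: nodes: 2:C, 3:N, 4:C, 5:N, 7:O, 8:C, 9:C, 13:N, 14:O, 15:O edges: (3,2,d); (3,15,d); (5,2,s); (8,2,d); (8,7,s); (9,2,s); (13,3,s); (14,3,s); (14,4,s); (15,4,d)
step 2: rule r1; match: 0->14, 1->3, 2->5; deleted nodes 3; deleted edges (3,2,d); (3,15,d); (13,3,s); (14,3,s); added nodes (none); added edges (14,5,s); result: nodes: 2:C, 4:C, 5:N, 7:O, 8:C, 9:C, 13:N, 14:O, 15:O edges: (5,2,s); (8,2,d); (8,7,s); (9,2,s); (14,4,s); (14,5,s); (15,4,d)
step 3: rule r1; match: 0->14, 1->5, 2->13; deleted nodes 5; deleted edges (5,2,s); (14,5,s); added nodes (none); added edges (14,13,s); result: nodes: 2:C, 4:C, 7:O, 8:C, 9:C, 13:N, 14:O, 15:O edges: (8,2,d); (8,7,s); (9,2,s); (14,4,s); (14,13,s); (15,4,d)
step 4: rule r3; match: 0->15, 1->4, 2->13; deleted nodes (none); deleted edges (15,4,d); added nodes (none); added edges (15,4,s); (15,13,s); result: nodes: 2:C, 4:C, 7:O, 8:C, 9:C, 13:N, 14:O, 15:O edges: (8,2,d); (8,7,s); (9,2,s); (14,4,s); (14,13,s); (15,4,s); (15,13,s)
final:
nodes: 2:C, 4:C, 7:O, 8:C, 9:C, 13:N, 14:O, 15:O
edges: (8,2,d); (8,7,s); (9,2,s); (14,4,s); (14,13,s); (15,4,s); (15,13,s)


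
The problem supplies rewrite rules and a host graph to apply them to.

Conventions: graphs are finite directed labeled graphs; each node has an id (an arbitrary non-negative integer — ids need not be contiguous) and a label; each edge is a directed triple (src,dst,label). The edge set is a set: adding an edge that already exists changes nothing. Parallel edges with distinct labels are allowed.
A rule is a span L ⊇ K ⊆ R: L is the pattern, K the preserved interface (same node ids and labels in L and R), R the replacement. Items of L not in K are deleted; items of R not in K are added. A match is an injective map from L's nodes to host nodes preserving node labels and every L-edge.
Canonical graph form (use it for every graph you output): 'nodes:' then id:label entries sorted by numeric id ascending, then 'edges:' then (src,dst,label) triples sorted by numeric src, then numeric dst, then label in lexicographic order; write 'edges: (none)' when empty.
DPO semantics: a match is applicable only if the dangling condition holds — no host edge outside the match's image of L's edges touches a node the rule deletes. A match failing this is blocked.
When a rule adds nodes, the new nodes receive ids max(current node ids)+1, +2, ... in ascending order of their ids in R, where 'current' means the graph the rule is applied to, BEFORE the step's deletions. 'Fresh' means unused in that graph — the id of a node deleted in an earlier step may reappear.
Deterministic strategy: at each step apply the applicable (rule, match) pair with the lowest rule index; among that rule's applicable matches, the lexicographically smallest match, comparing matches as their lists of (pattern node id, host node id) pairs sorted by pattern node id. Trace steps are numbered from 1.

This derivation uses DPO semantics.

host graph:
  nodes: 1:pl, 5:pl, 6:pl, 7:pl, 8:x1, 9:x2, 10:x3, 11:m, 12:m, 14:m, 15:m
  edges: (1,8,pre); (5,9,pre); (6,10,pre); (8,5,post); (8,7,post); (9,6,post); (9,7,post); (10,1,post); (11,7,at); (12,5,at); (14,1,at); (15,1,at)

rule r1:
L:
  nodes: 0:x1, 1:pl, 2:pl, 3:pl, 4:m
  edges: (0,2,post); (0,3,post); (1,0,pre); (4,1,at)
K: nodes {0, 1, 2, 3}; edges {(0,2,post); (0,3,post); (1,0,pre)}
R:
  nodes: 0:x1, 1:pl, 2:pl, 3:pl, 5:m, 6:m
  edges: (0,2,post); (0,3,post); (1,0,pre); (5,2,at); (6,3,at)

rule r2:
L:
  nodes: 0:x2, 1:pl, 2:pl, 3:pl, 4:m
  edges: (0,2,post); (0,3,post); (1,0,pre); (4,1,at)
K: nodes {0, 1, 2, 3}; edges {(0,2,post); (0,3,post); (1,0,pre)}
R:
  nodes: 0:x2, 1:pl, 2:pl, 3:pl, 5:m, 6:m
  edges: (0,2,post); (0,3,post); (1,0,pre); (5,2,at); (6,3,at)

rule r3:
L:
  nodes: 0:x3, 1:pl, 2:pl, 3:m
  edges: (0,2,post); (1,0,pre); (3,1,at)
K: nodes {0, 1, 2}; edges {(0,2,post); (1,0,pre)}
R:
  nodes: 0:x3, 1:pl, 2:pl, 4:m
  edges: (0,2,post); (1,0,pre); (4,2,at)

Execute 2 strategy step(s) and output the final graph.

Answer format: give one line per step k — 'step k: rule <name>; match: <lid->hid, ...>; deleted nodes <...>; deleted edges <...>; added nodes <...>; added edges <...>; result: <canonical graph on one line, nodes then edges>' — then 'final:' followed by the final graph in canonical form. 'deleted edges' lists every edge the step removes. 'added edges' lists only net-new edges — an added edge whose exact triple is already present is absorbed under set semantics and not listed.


step 1: rule r1; match: 0->8, 1->1, 2->5, 3->7, 4->14; deleted nodes 14; deleted edges (14,1,at); added nodes 16, 17; added edges (16,5,at); (17,7,at); result: nodes: 1:pl, 5:pl, 6:pl, 7:pl, 8:x1, 9:x2, 10:x3, 11:m, 12:m, 15:m, 16:m, 17:m edges: (1,8,pre); (5,9,pre); (6,10,pre); (8,5,post); (8,7,post); (9,6,post); (9,7,post); (10,1,post); (11,7,at); (12,5,at); (15,1,at); (16,5,at); (17,7,at)
step 2: rule r1; match: 0->8, 1->1, 2->5, 3->7, 4->15; deleted nodes 15; deleted edges (15,1,at); added nodes 18, 19; added edges (18,5,at); (19,7,at); result: nodes: 1:pl, 5:pl, 6:pl, 7:pl, 8:x1, 9:x2, 10:x3, 11:m, 12:m, 16:m, 17:m, 18:m, 19:m edges: (1,8,pre); (5,9,pre); (6,10,pre); (8,5,post); (8,7,post); (9,6,post); (9,7,post); (10,1,post); (11,7,at); (12,5,at); (16,5,at); (17,7,at); (18,5,at); (19,7,at)
final:
nodes: 1:pl, 5:pl, 6:pl, 7:pl, 8:x1, 9:x2, 10:x3, 11:m, 12:m, 16:m, 17:m, 18:m, 19:m
edges: (1,8,pre); (5,9,pre); (6,10,pre); (8,5,post); (8,7,post); (9,6,post); (9,7,post); (10,1,post); (11,7,at); (12,5,at); (16,5,at); (17,7,at); (18,5,at); (19,7,at)


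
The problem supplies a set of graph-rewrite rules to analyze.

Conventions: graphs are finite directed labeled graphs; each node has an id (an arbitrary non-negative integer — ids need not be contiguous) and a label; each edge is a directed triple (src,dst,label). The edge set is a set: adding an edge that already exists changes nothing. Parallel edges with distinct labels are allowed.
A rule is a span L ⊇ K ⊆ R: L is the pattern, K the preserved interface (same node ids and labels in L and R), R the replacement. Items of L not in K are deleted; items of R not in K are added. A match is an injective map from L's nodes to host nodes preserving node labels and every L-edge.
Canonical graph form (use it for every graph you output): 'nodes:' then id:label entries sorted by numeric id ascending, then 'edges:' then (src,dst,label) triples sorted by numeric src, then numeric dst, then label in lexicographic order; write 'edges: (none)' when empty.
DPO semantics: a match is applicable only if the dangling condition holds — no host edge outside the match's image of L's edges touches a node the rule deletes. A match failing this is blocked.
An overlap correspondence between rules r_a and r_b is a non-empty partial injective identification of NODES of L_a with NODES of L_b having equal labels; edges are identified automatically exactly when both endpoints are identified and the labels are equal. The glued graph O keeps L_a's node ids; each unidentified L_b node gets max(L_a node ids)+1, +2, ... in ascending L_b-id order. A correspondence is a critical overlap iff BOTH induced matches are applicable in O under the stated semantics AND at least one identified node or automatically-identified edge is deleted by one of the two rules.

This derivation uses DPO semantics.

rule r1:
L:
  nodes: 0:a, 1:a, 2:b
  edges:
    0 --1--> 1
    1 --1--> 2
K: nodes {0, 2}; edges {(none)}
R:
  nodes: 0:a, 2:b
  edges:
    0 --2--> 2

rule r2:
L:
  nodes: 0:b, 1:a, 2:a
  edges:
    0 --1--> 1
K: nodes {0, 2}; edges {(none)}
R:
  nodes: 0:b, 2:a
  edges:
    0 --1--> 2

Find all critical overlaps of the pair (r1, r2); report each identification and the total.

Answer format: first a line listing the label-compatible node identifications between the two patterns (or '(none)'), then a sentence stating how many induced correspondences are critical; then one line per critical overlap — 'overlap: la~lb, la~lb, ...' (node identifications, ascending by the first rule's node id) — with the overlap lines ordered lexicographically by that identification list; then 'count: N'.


label-compatible node identifications between L(r1) and L(r2): 0~1, 0~2, 1~1, 1~2, 2~0
2 of the induced correspondences are critical overlaps of r1 and r2.
overlap: 1~2
overlap: 1~2, 2~0
count: 2


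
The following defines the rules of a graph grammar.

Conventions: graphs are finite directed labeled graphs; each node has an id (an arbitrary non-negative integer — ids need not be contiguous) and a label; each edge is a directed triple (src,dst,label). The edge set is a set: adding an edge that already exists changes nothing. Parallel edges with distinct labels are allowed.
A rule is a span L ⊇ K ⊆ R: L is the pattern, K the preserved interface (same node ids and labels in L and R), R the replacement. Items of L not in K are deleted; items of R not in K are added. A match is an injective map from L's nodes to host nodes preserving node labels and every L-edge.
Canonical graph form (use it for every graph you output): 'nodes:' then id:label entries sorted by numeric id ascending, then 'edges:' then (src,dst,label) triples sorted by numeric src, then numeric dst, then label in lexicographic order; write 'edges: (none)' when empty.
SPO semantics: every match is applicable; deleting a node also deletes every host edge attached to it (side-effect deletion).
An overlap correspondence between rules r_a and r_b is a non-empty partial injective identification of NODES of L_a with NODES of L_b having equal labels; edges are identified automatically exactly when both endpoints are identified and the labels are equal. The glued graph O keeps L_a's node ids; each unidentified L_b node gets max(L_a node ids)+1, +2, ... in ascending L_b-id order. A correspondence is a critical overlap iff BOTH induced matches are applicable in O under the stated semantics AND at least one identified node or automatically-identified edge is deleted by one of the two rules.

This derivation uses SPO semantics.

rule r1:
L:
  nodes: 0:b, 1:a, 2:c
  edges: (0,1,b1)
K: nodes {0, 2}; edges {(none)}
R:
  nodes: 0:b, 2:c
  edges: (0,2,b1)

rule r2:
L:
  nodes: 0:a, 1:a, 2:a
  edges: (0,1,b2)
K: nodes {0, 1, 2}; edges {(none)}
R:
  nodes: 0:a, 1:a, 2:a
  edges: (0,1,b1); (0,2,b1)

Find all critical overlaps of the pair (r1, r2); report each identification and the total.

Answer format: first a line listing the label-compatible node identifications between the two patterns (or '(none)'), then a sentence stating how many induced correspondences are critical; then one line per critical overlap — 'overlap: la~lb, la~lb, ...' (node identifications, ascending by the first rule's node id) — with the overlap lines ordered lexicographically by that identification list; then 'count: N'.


label-compatible node identifications between L(r1) and L(r2): 1~0, 1~1, 1~2
3 of the induced correspondences are critical overlaps of r1 and r2.
overlap: 1~0
overlap: 1~1
overlap: 1~2
count: 3


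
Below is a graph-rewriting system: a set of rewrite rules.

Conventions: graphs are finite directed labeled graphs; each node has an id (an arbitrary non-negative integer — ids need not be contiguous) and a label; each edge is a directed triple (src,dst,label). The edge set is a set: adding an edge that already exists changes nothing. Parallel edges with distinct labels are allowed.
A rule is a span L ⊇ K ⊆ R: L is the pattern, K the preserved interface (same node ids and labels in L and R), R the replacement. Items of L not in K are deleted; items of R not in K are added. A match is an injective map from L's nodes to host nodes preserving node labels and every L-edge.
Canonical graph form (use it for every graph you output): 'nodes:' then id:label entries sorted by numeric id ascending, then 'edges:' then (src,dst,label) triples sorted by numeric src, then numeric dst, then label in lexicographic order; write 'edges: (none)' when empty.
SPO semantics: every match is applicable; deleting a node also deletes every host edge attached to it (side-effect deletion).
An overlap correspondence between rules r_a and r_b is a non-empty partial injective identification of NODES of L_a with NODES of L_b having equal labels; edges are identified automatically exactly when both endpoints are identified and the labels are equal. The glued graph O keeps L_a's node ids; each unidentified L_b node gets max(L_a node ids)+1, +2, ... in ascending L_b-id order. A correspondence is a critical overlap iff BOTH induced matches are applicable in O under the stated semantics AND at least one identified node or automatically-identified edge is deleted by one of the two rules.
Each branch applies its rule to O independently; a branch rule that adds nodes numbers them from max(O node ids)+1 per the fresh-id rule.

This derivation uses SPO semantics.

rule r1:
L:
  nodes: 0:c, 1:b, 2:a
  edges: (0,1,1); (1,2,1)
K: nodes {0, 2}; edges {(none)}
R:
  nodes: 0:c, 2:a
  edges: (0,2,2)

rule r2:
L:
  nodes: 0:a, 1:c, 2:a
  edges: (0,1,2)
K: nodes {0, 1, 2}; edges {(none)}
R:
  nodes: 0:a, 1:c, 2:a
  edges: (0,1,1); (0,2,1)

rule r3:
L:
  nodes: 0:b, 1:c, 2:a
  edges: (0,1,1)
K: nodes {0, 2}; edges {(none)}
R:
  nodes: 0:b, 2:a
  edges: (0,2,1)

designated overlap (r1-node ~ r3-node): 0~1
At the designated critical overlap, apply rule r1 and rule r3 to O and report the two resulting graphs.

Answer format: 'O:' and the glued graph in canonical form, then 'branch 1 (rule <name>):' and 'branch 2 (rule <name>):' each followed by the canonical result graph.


O:
nodes: 0:c, 1:b, 2:a, 3:b, 4:a
edges: (0,1,1); (1,2,1); (3,0,1)
branch 1 (rule r1):
nodes: 0:c, 2:a, 3:b, 4:a
edges: (0,2,2); (3,0,1)
branch 2 (rule r3):
nodes: 1:b, 2:a, 3:b, 4:a
edges: (1,2,1); (3,4,1)


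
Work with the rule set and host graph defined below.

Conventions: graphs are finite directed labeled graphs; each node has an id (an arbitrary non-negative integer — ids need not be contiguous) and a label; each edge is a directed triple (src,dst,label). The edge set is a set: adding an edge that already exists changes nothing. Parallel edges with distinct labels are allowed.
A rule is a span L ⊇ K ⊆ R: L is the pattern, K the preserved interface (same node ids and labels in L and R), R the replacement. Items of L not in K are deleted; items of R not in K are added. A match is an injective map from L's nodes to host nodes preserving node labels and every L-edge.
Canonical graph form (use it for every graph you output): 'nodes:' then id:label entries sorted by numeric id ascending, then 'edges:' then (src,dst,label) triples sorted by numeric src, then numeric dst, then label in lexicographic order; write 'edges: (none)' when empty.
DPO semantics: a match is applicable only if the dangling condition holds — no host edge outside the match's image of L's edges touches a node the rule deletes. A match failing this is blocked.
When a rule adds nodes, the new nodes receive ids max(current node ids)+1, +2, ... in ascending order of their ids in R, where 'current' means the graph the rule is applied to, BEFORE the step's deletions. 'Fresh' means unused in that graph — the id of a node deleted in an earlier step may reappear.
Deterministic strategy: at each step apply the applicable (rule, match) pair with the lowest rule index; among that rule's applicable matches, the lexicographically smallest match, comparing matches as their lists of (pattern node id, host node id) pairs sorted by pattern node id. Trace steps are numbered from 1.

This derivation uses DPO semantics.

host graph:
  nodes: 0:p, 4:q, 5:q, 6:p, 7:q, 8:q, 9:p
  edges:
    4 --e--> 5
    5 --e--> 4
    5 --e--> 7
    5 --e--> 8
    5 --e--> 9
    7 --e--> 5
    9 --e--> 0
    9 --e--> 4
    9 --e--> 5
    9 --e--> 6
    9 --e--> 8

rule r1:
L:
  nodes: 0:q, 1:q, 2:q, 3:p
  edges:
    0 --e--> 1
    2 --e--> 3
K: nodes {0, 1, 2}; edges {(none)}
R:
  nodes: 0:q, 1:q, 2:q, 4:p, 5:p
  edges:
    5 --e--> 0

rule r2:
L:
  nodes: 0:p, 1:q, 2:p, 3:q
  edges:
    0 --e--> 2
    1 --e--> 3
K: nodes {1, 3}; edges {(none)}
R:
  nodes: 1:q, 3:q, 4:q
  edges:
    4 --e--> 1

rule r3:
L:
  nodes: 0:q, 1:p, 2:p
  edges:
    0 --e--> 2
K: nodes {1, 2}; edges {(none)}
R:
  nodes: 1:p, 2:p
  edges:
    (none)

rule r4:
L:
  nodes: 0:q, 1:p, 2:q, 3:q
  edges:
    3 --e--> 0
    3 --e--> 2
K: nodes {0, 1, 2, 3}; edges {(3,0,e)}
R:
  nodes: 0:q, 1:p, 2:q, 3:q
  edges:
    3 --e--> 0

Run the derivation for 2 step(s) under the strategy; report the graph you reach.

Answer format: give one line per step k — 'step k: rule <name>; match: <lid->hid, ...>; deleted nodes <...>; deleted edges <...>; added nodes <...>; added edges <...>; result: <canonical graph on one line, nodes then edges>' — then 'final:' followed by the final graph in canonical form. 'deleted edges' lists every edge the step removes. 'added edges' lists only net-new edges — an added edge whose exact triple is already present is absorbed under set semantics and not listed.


step 1: rule r4; match: 0->4, 1->0, 2->7, 3->5; deleted nodes (none); deleted edges (5,7,e); added nodes (none); added edges (none); result: nodes: 0:p, 4:q, 5:q, 6:p, 7:q, 8:q, 9:p edges: (4,5,e); (5,4,e); (5,8,e); (5,9,e); (7,5,e); (9,0,e); (9,4,e); (9,5,e); (9,6,e); (9,8,e)
step 2: rule r4; match: 0->4, 1->0, 2->8, 3->5; deleted nodes (none); deleted edges (5,8,e); added nodes (none); added edges (none); result: nodes: 0:p, 4:q, 5:q, 6:p, 7:q, 8:q, 9:p edges: (4,5,e); (5,4,e); (5,9,e); (7,5,e); (9,0,e); (9,4,e); (9,5,e); (9,6,e); (9,8,e)
final:
nodes: 0:p, 4:q, 5:q, 6:p, 7:q, 8:q, 9:p
edges: (4,5,e); (5,4,e); (5,9,e); (7,5,e); (9,0,e); (9,4,e); (9,5,e); (9,6,e); (9,8,e)


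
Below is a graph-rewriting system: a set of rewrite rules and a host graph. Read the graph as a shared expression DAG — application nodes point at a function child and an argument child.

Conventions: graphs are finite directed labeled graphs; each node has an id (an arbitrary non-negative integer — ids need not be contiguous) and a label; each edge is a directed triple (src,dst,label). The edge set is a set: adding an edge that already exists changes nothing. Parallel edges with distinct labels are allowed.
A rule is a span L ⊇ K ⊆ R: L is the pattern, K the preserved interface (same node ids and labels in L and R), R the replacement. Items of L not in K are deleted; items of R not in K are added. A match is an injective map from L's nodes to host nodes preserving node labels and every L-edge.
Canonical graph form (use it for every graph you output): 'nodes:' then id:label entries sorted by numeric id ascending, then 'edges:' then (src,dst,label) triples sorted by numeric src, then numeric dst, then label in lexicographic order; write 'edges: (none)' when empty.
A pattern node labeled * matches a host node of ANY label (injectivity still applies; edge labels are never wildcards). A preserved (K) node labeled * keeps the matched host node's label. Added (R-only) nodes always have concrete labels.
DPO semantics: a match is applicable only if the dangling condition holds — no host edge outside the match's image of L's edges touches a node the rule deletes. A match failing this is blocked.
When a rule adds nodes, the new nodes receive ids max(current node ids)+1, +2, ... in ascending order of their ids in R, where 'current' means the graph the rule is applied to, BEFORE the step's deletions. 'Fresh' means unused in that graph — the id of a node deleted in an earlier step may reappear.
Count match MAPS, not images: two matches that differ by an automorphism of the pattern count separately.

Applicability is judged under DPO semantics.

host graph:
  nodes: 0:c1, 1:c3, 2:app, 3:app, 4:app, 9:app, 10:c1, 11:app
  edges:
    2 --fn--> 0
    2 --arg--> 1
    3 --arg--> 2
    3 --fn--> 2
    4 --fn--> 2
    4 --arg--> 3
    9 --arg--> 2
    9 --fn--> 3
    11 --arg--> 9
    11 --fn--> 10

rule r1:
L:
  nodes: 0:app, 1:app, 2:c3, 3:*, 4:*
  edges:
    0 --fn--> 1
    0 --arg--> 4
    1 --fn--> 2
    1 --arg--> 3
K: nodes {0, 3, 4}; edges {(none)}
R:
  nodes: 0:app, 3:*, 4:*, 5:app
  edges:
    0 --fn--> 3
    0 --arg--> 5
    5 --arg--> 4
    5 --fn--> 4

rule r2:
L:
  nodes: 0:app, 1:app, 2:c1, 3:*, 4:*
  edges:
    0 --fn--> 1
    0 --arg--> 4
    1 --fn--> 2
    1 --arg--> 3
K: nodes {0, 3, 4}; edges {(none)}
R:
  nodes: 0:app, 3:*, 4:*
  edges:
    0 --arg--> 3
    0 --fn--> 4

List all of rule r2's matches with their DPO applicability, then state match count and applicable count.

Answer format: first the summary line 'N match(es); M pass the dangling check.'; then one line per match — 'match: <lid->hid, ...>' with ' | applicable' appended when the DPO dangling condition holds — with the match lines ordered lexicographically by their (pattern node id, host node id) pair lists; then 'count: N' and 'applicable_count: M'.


1 match(es); 0 pass the dangling check.
match: 0->4, 1->2, 2->0, 3->1, 4->3
count: 1
applicable_count: 0


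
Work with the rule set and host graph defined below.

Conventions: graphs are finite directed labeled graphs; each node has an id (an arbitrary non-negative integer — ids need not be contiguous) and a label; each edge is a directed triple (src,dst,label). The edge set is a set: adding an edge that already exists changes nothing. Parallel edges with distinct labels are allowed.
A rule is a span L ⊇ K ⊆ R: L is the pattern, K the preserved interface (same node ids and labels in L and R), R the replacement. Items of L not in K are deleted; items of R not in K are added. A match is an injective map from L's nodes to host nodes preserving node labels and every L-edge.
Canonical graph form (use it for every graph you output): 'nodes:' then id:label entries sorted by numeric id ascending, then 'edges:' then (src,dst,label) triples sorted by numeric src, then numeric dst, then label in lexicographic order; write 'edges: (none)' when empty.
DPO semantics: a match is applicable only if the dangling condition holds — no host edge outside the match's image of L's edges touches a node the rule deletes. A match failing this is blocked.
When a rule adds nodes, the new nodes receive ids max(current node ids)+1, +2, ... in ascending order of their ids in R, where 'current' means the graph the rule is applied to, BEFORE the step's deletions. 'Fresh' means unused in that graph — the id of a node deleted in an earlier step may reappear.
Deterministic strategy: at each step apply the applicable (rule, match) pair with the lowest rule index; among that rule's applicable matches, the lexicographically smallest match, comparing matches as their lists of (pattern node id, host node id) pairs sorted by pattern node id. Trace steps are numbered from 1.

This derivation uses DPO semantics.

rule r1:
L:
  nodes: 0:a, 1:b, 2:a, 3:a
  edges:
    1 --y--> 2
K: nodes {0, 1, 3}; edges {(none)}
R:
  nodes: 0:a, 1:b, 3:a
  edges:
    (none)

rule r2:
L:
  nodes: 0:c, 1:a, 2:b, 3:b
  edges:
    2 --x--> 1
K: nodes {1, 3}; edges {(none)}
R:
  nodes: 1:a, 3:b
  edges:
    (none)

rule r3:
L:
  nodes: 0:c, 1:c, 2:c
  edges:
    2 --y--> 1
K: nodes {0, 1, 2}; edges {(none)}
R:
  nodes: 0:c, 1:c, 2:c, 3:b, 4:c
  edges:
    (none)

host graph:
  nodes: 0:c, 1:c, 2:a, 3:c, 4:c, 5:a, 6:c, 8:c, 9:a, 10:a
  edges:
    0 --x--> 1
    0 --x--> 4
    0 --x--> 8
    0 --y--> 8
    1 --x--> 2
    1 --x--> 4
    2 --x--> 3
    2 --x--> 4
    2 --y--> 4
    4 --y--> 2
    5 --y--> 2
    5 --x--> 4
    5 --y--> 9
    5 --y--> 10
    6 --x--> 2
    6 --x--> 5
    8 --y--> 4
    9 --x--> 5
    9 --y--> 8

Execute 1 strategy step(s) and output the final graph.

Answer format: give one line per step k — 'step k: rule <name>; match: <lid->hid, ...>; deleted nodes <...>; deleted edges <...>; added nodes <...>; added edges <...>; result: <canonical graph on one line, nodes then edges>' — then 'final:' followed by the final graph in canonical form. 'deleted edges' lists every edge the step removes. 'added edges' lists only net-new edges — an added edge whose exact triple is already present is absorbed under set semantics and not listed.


step 1: rule r3; match: 0->0, 1->4, 2->8; deleted nodes (none); deleted edges (8,4,y); added nodes 11, 12; added edges (none); result: nodes: 0:c, 1:c, 2:a, 3:c, 4:c, 5:a, 6:c, 8:c, 9:a, 10:a, 11:b, 12:c edges: (0,1,x); (0,4,x); (0,8,x); (0,8,y); (1,2,x); (1,4,x); (2,3,x); (2,4,x); (2,4,y); (4,2,y); (5,2,y); (5,4,x); (5,9,y); (5,10,y); (6,2,x); (6,5,x); (9,5,x); (9,8,y)
final:
nodes: 0:c, 1:c, 2:a, 3:c, 4:c, 5:a, 6:c, 8:c, 9:a, 10:a, 11:b, 12:c
edges: (0,1,x); (0,4,x); (0,8,x); (0,8,y); (1,2,x); (1,4,x); (2,3,x); (2,4,x); (2,4,y); (4,2,y); (5,2,y); (5,4,x); (5,9,y); (5,10,y); (6,2,x); (6,5,x); (9,5,x); (9,8,y)


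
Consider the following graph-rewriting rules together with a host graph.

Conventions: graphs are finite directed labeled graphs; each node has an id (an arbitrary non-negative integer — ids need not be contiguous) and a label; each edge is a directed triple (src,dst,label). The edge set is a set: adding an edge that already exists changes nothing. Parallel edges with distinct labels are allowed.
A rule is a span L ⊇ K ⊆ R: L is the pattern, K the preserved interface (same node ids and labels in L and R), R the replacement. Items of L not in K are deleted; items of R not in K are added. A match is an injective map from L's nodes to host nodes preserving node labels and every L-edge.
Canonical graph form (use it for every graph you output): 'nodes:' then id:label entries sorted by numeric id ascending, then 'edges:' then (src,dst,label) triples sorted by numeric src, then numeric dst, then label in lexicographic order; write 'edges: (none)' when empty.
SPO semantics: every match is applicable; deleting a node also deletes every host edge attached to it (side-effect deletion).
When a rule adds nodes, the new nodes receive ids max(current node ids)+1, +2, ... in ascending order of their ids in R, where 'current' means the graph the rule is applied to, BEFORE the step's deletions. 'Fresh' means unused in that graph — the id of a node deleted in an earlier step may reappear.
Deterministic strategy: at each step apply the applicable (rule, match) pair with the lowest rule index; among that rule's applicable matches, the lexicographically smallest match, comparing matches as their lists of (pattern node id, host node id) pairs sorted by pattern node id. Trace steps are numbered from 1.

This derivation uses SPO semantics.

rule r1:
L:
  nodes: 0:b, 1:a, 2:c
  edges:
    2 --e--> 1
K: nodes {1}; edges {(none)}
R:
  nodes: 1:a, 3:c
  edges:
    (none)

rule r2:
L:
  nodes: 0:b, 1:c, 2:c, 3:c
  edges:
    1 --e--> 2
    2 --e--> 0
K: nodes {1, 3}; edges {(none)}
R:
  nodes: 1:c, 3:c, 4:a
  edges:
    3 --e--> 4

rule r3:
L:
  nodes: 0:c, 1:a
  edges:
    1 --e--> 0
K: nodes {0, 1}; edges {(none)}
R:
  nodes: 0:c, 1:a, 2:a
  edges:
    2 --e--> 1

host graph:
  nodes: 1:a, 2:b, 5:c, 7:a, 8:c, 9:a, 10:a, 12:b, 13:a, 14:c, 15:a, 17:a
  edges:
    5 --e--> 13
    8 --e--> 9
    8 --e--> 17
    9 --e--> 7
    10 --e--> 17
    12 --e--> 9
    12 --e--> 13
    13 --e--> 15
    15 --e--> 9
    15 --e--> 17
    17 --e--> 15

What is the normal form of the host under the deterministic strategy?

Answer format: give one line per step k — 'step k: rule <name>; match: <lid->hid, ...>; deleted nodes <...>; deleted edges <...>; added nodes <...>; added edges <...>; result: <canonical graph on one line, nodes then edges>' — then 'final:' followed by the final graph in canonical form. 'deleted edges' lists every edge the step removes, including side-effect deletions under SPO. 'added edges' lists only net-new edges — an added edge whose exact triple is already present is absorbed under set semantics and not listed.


step 1: rule r1; match: 0->2, 1->9, 2->8; deleted nodes 2, 8; deleted edges (8,9,e); (8,17,e); added nodes 18; added edges (none); result: nodes: 1:a, 5:c, 7:a, 9:a, 10:a, 12:b, 13:a, 14:c, 15:a, 17:a, 18:c edges: (5,13,e); (9,7,e); (10,17,e); (12,9,e); (12,13,e); (13,15,e); (15,9,e); (15,17,e); (17,15,e)
step 2: rule r1; match: 0->12, 1->13, 2->5; deleted nodes 5, 12; deleted edges (5,13,e); (12,9,e); (12,13,e); added nodes 19; added edges (none); result: nodes: 1:a, 7:a, 9:a, 10:a, 13:a, 14:c, 15:a, 17:a, 18:c, 19:c edges: (9,7,e); (10,17,e); (13,15,e); (15,9,e); (15,17,e); (17,15,e)
final:
nodes: 1:a, 7:a, 9:a, 10:a, 13:a, 14:c, 15:a, 17:a, 18:c, 19:c
edges: (9,7,e); (10,17,e); (13,15,e); (15,9,e); (15,17,e); (17,15,e)


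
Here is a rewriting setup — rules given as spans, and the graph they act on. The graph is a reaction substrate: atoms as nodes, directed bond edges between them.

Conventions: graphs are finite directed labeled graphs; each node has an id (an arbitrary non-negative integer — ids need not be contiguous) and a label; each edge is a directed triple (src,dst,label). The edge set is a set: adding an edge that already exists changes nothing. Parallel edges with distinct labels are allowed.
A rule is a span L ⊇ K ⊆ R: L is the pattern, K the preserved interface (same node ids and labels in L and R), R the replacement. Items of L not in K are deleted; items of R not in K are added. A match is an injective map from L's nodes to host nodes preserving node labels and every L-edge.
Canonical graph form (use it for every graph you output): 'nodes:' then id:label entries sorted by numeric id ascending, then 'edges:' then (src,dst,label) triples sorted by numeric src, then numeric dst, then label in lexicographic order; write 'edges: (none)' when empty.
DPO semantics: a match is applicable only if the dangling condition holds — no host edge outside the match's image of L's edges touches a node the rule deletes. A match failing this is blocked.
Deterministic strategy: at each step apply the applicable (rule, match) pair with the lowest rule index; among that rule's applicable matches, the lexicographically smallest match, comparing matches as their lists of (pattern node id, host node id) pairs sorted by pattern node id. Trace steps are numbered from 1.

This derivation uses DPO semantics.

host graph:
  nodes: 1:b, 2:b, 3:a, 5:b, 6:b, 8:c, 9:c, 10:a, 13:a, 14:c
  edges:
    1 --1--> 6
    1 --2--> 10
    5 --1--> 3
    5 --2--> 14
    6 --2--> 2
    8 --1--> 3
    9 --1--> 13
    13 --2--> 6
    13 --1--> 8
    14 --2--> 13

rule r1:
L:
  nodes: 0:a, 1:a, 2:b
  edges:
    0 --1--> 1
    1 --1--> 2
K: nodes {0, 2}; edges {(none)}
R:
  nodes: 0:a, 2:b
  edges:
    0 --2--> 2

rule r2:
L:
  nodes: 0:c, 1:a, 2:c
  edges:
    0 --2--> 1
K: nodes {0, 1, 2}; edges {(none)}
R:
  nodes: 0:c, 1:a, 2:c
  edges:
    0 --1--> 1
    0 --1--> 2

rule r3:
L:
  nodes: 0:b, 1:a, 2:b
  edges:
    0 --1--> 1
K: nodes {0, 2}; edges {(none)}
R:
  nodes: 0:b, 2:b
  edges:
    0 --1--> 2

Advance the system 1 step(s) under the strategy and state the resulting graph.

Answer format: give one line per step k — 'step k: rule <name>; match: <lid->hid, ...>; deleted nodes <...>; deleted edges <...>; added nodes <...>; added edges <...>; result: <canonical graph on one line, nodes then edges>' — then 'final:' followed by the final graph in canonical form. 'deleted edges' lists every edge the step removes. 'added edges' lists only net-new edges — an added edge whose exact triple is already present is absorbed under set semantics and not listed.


step 1: rule r2; match: 0->14, 1->13, 2->8; deleted nodes (none); deleted edges (14,13,2); added nodes (none); added edges (14,8,1); (14,13,1); result: nodes: 1:b, 2:b, 3:a, 5:b, 6:b, 8:c, 9:c, 10:a, 13:a, 14:c edges: (1,6,1); (1,10,2); (5,3,1); (5,14,2); (6,2,2); (8,3,1); (9,13,1); (13,6,2); (13,8,1); (14,8,1); (14,13,1)
final:
nodes: 1:b, 2:b, 3:a, 5:b, 6:b, 8:c, 9:c, 10:a, 13:a, 14:c
edges: (1,6,1); (1,10,2); (5,3,1); (5,14,2); (6,2,2); (8,3,1); (9,13,1); (13,6,2); (13,8,1); (14,8,1); (14,13,1)


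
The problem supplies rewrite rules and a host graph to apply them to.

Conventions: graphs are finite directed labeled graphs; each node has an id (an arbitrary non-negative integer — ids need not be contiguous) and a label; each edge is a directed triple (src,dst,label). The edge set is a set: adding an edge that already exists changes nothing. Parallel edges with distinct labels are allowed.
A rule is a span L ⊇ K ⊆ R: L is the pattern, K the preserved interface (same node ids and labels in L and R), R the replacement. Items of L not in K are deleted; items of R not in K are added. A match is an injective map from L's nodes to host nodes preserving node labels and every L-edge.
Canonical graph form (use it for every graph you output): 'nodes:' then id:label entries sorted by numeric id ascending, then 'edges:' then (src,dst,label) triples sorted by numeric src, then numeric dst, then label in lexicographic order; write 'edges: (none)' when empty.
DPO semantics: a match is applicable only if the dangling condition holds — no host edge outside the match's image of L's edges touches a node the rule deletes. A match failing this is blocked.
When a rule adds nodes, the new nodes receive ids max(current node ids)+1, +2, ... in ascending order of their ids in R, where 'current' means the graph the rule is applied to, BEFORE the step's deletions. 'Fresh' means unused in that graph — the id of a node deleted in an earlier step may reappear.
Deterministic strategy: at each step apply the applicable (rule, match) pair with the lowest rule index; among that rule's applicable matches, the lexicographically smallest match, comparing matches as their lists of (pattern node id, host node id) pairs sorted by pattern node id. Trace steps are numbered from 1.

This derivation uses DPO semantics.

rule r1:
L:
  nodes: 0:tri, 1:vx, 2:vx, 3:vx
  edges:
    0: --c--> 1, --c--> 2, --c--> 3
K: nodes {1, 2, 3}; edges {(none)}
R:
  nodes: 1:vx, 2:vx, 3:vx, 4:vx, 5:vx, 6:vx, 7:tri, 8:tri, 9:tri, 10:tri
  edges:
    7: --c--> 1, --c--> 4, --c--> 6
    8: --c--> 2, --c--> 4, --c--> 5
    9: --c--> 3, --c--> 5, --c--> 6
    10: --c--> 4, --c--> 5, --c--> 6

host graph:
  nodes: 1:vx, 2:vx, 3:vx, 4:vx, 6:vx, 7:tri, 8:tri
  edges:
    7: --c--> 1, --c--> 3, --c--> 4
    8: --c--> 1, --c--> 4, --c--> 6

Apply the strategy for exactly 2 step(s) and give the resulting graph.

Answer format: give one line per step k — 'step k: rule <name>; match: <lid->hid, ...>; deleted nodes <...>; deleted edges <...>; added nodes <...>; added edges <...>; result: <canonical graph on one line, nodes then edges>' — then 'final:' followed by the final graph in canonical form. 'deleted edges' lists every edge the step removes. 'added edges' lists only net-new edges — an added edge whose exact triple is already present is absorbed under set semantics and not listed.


step 1: rule r1; match: 0->7, 1->1, 2->3, 3->4; deleted nodes 7; deleted edges (7,1,c); (7,3,c); (7,4,c); added nodes 9, 10, 11, 12, 13, 14, 15; added edges (12,1,c); (12,9,c); (12,11,c); (13,3,c); (13,9,c); (13,10,c); (14,4,c); (14,10,c); (14,11,c); (15,9,c); (15,10,c); (15,11,c); result: nodes: 1:vx, 2:vx, 3:vx, 4:vx, 6:vx, 8:tri, 9:vx, 10:vx, 11:vx, 12:tri, 13:tri, 14:tri, 15:tri edges: (8,1,c); (8,4,c); (8,6,c); (12,1,c); (12,9,c); (12,11,c); (13,3,c); (13,9,c); (13,10,c); (14,4,c); (14,10,c); (14,11,c); (15,9,c); (15,10,c); (15,11,c)
step 2: rule r1; match: 0->8, 1->1, 2->4, 3->6; deleted nodes 8; deleted edges (8,1,c); (8,4,c); (8,6,c); added nodes 16, 17, 18, 19, 20, 21, 22; added edges (19,1,c); (19,16,c); (19,18,c); (20,4,c); (20,16,c); (20,17,c); (21,6,c); (21,17,c); (21,18,c); (22,16,c); (22,17,c); (22,18,c); result: nodes: 1:vx, 2:vx, 3:vx, 4:vx, 6:vx, 9:vx, 10:vx, 11:vx, 12:tri, 13:tri, 14:tri, 15:tri, 16:vx, 17:vx, 18:vx, 19:tri, 20:tri, 21:tri, 22:tri edges: (12,1,c); (12,9,c); (12,11,c); (13,3,c); (13,9,c); (13,10,c); (14,4,c); (14,10,c); (14,11,c); (15,9,c); (15,10,c); (15,11,c); (19,1,c); (19,16,c); (19,18,c); (20,4,c); (20,16,c); (20,17,c); (21,6,c); (21,17,c); (21,18,c); (22,16,c); (22,17,c); (22,18,c)
final:
nodes: 1:vx, 2:vx, 3:vx, 4:vx, 6:vx, 9:vx, 10:vx, 11:vx, 12:tri, 13:tri, 14:tri, 15:tri, 16:vx, 17:vx, 18:vx, 19:tri, 20:tri, 21:tri, 22:tri
edges: (12,1,c); (12,9,c); (12,11,c); (13,3,c); (13,9,c); (13,10,c); (14,4,c); (14,10,c); (14,11,c); (15,9,c); (15,10,c); (15,11,c); (19,1,c); (19,16,c); (19,18,c); (20,4,c); (20,16,c); (20,17,c); (21,6,c); (21,17,c); (21,18,c); (22,16,c); (22,17,c); (22,18,c)
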